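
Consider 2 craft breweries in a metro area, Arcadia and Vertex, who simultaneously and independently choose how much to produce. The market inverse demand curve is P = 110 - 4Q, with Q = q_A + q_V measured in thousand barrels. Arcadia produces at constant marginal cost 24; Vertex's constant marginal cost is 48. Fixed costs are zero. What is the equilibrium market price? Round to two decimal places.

Arcadia's profit: π_A = (110 - 4Q)q_A - (24q_A). Setting ∂π_A/∂q_A = 0: 86 - 8q_A - 4(q_V) = 0.
Vertex's profit: π_V = (110 - 4Q)q_V - (48q_V). Setting ∂π_V/∂q_V = 0: 62 - 8q_V - 4(q_A) = 0.
Best responses: q_A = (86 - 4q_V)/8, q_V = (62 - 4q_A)/8.
Substituting one into the other gives q_A = 55/6 and q_V = 19/6.
Total output Q = 37/3, so price P = 110 - 4·(37/3) = 182/3.

60.67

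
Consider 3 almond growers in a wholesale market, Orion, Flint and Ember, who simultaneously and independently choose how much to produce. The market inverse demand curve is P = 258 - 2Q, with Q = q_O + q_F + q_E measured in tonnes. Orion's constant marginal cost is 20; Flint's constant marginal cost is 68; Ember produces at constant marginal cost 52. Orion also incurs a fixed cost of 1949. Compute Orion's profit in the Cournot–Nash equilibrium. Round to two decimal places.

1211.13

Orion's profit: π_O = (258 - 2Q)q_O - (20q_O). Setting ∂π_O/∂q_O = 0: 238 - 4q_O - 2(q_F + q_E) = 0.
Flint's profit: π_F = (258 - 2Q)q_F - (68q_F). Setting ∂π_F/∂q_F = 0: 190 - 4q_F - 2(q_O + q_E) = 0.
Ember's first-order condition: 206 - 4q_E - 2(q_O + q_F) = 0.
Adding the 3 first-order conditions: 634 − 8Q = 0, so Q = 317/4.
Back-substituting: q_O = (238 − 317/2)/2 = 159/4, q_F = (190 − 317/2)/2 = 63/4, q_E = (206 − 317/2)/2 = 95/4.
Price P = 258 - 2·(317/4) = 199/2.
Orion's profit: (199/2 - 20)·(159/4) - 1949 = 1211.1250.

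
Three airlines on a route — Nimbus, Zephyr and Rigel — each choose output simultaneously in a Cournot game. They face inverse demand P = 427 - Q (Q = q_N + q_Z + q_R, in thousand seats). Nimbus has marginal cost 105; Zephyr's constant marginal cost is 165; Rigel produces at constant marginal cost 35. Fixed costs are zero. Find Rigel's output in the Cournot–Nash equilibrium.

148

Nimbus's profit: π_N = (427 - Q)q_N - (105q_N). Setting ∂π_N/∂q_N = 0: 322 - 2q_N - (q_Z + q_R) = 0.
Zephyr's profit: π_Z = (427 - Q)q_Z - (165q_Z). Setting ∂π_Z/∂q_Z = 0: 262 - 2q_Z - (q_N + q_R) = 0.
Rigel's first-order condition: 392 - 2q_R - (q_N + q_Z) = 0.
Adding the 3 conditions: 976 − 2Q − 2Q = 0, i.e. Q = 244.
Back-substituting: q_N = (322 − 244) = 78, q_Z = (262 − 244) = 18, q_R = (392 − 244) = 148.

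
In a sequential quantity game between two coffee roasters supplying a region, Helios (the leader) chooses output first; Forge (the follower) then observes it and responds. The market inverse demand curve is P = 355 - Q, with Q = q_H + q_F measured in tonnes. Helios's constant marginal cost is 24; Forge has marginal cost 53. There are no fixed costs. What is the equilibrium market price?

114

Solve by backward induction. Given q_H, the follower Forge maximises π_F = (355 - q_H - q_F)q_F - 53q_F.
Follower FOC: 302 - q_H - 2q_F = 0, so q_F(q_H) = (302 - q_H)/2.
Helios substitutes q_F(q_H) into its own profit: π_H = q_H(355 - q_H - (302 - q_H)/2) - 24q_H = (204 - (1/2)q_H)q_H - 24q_H.
The leader's first-order condition 180 - q_H = 0 yields q_H = 180.
Then q_F = (302 - 180)/2 = 61.
Total output Q = 241, so price P = 355 - 241 = 114.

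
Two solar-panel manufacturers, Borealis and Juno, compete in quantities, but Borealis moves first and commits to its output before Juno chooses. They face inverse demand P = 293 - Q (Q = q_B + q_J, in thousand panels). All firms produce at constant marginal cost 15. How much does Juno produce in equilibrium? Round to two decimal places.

The follower Juno best-responds to any q_B: π_J = (293 - Q)q_J - 15q_J.
Follower FOC: 278 - q_B - 2q_J = 0, so q_J(q_B) = (278 - q_B)/2.
The leader anticipates this reaction. Substituting into P = 293 - Q gives P = 154 - (1/2)q_B, so π_B = (154 - (1/2)q_B)q_B - 15q_B.
Leader FOC: 139 - q_B = 0, so q_B = 139.
Then q_J = (278 - 139)/2 = 139/2.

69.50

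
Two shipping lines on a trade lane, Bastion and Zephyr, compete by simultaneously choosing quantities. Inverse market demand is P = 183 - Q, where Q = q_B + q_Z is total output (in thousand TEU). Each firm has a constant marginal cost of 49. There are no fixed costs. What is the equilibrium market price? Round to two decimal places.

A representative firm's profit is π_i = q_i(183 - Q) - 49q_i.
First-order condition (treating rivals' output as given): 134 - 2q_i - q_j = 0.
With identical firms every q_j equals q_i, so q_j = q_i and 134 = 3q_i, giving q_i = 134/3.
Total output Q = 268/3, so price P = 183 - 268/3 = 281/3.

93.67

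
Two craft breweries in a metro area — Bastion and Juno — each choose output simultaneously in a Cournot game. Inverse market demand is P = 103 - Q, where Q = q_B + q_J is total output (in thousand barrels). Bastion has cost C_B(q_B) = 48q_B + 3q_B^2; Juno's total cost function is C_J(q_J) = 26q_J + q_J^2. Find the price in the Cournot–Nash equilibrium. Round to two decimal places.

80.29

Bastion's profit: π_B = (103 - Q)q_B - (48q_B + 3q_B²). Setting ∂π_B/∂q_B = 0: 55 - 8q_B - (q_J) = 0.
Juno's profit: π_J = (103 - Q)q_J - (26q_J + q_J²). Setting ∂π_J/∂q_J = 0: 77 - 4q_J - (q_B) = 0.
So q_B = (55 - q_J)/8 and q_J = (77 - q_B)/4.
Solving the pair: q_B = 143/31, q_J = 561/31.
Total output Q = 704/31, so price P = 103 - 704/31 = 80.2903.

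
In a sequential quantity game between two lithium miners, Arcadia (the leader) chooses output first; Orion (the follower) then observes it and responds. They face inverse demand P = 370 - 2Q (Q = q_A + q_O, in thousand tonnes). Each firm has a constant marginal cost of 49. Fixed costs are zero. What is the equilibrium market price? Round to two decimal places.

129.25

Solve by backward induction. Given q_A, the follower Orion maximises π_O = (370 - 2q_A - 2q_O)q_O - 49q_O.
∂π_O/∂q_O = 321 - 2q_A - 4q_O = 0 gives the reaction function q_O = (321 - 2q_A)/4.
The leader anticipates this reaction. Substituting into P = 370 - 2Q gives P = 419/2 - q_A, so π_A = (419/2 - q_A)q_A - 49q_A.
Leader FOC: 321/2 - 2q_A = 0, so q_A = 321/4.
Then q_O = (321 - 2·(321/4))/4 = 321/8.
Total output Q = 963/8, so price P = 370 - 2·(963/8) = 517/4.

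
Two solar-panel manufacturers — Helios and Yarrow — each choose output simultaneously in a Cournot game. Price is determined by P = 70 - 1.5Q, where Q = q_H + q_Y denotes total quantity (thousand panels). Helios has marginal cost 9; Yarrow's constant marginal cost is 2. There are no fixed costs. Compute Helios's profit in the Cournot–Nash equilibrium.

Helios's profit: π_H = (70 - 1.5Q)q_H - (9q_H). Setting ∂π_H/∂q_H = 0: 61 - 3q_H - (3/2)(q_Y) = 0.
Yarrow's first-order condition: 68 - 3q_Y - (3/2)(q_H) = 0.
So q_H = (61 - (3/2)q_Y)/3 and q_Y = (68 - (3/2)q_H)/3.
Substituting one into the other gives q_H = 12 and q_Y = 50/3.
Price P = 70 - (3/2)·(86/3) = 27.
Helios's profit: (27 - 9)·12 = 216.

216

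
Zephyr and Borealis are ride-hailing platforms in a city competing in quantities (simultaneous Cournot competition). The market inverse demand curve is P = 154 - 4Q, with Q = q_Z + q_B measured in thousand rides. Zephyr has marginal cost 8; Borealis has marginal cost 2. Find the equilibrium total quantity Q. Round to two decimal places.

Zephyr's profit: π_Z = (154 - 4Q)q_Z - (8q_Z). Setting ∂π_Z/∂q_Z = 0: 146 - 8q_Z - 4(q_B) = 0.
Borealis's profit: π_B = (154 - 4Q)q_B - (2q_B). Setting ∂π_B/∂q_B = 0: 152 - 8q_B - 4(q_Z) = 0.
Rearranging gives the reaction functions q_Z = (146 - 4q_B)/8 and q_B = (152 - 4q_Z)/8.
Substituting one into the other gives q_Z = 35/3 and q_B = 79/6.
Total output Q = 35/3 + 79/6 = 149/6.

24.83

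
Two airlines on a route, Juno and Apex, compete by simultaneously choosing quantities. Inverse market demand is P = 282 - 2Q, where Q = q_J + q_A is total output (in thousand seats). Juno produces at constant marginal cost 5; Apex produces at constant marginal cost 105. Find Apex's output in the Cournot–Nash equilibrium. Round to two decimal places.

12.83

Juno's profit: π_J = (282 - 2Q)q_J - (5q_J). Setting ∂π_J/∂q_J = 0: 277 - 4q_J - 2(q_A) = 0.
Apex's profit: π_A = (282 - 2Q)q_A - (105q_A). Setting ∂π_A/∂q_A = 0: 177 - 4q_A - 2(q_J) = 0.
So q_J = (277 - 2q_A)/4 and q_A = (177 - 2q_J)/4.
Substituting one into the other gives q_J = 377/6 and q_A = 77/6.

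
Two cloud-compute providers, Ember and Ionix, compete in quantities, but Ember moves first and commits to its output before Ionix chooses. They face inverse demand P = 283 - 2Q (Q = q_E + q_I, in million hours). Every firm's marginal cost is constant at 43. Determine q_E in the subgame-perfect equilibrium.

60

The follower Ionix best-responds to any q_E: π_I = (283 - 2Q)q_I - 43q_I.
Setting the follower's marginal profit to zero, 240 - 2q_E - 4q_I = 0, i.e. q_I = (240 - 2q_E)/4.
The leader anticipates this reaction. Substituting into P = 283 - 2Q gives P = 163 - q_E, so π_E = (163 - q_E)q_E - 43q_E.
Maximising: ∂π_E/∂q_E = 120 - 2q_E = 0, giving q_E = 60.
Then q_I = (240 - 2·60)/4 = 30.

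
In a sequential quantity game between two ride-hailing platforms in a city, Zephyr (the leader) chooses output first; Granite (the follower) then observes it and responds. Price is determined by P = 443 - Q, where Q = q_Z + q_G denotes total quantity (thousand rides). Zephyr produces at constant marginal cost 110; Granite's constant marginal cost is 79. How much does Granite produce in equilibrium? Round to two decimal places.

106.50

Solve by backward induction. Given q_Z, the follower Granite maximises π_G = (443 - q_Z - q_G)q_G - 79q_G.
∂π_G/∂q_G = 364 - q_Z - 2q_G = 0 gives the reaction function q_G = (364 - q_Z)/2.
Zephyr substitutes q_G(q_Z) into its own profit: π_Z = q_Z(443 - q_Z - (364 - q_Z)/2) - 110q_Z = (261 - (1/2)q_Z)q_Z - 110q_Z.
Maximising: ∂π_Z/∂q_Z = 151 - q_Z = 0, giving q_Z = 151.
Then q_G = (364 - 151)/2 = 213/2.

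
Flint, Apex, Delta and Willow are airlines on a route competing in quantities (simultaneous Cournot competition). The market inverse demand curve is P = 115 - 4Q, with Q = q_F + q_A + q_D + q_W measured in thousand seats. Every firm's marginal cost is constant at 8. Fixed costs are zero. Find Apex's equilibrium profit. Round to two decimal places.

A representative firm's profit is π_i = q_i(115 - 4Q) - 8q_i.
First-order condition (treating rivals' output as given): 107 - 8q_i - 4·Σ_{j≠i} q_j = 0.
With identical firms every q_j equals q_i, so Σ_{j≠i} q_j = 3q_i and 107 = 20q_i, giving q_i = 107/20.
Price P = 115 - 4·(107/5) = 147/5.
Apex's profit: (147/5 - 8)·(107/20) = 114.4900.

114.49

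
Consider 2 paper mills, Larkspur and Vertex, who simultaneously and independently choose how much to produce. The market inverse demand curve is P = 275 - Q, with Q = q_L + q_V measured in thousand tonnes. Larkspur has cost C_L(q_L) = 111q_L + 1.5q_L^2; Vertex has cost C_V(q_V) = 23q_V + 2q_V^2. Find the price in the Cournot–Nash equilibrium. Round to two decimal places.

211.97

Larkspur's profit: π_L = (275 - Q)q_L - (111q_L + (3/2)q_L²). Setting ∂π_L/∂q_L = 0: 164 - 5q_L - (q_V) = 0.
Vertex's first-order condition: 252 - 6q_V - (q_L) = 0.
So q_L = (164 - q_V)/5 and q_V = (252 - q_L)/6.
Substituting one into the other gives q_L = 732/29 and q_V = 1096/29.
Total output Q = 1828/29, so price P = 275 - 1828/29 = 211.9655.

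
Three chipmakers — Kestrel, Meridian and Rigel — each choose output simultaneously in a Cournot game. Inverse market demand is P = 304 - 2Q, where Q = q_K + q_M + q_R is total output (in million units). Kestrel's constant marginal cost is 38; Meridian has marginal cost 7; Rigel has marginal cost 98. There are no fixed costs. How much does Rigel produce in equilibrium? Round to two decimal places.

Kestrel's profit: π_K = (304 - 2Q)q_K - (38q_K). Setting ∂π_K/∂q_K = 0: 266 - 4q_K - 2(q_M + q_R) = 0.
Meridian's first-order condition: 297 - 4q_M - 2(q_K + q_R) = 0.
Rigel's profit: π_R = (304 - 2Q)q_R - (98q_R). Setting ∂π_R/∂q_R = 0: 206 - 4q_R - 2(q_K + q_M) = 0.
Summing all 3 equations gives 769 − 8Q = 0, hence Q = 769/8.
Back-substituting: q_K = (266 − 769/4)/2 = 295/8, q_M = (297 − 769/4)/2 = 419/8, q_R = (206 − 769/4)/2 = 55/8.

6.88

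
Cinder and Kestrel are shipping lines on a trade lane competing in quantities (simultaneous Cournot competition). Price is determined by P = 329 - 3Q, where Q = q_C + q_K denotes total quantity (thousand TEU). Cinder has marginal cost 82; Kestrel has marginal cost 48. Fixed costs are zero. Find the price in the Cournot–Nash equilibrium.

153

Cinder's profit: π_C = (329 - 3Q)q_C - (82q_C). Setting ∂π_C/∂q_C = 0: 247 - 6q_C - 3(q_K) = 0.
Kestrel's profit: π_K = (329 - 3Q)q_K - (48q_K). Setting ∂π_K/∂q_K = 0: 281 - 6q_K - 3(q_C) = 0.
Rearranging gives the reaction functions q_C = (247 - 3q_K)/6 and q_K = (281 - 3q_C)/6.
Solving the pair: q_C = 71/3, q_K = 35.
Total output Q = 176/3, so price P = 329 - 3·(176/3) = 153.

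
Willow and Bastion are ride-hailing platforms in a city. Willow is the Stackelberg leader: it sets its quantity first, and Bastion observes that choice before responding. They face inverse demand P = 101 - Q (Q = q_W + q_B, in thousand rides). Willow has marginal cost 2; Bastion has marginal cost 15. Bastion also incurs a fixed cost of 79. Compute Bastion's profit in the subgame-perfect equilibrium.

146

The follower Bastion best-responds to any q_W: π_B = (101 - Q)q_B - 15q_B.
∂π_B/∂q_B = 86 - q_W - 2q_B = 0 gives the reaction function q_B = (86 - q_W)/2.
The leader anticipates this reaction. Substituting into P = 101 - Q gives P = 58 - (1/2)q_W, so π_W = (58 - (1/2)q_W)q_W - 2q_W.
The leader's first-order condition 56 - q_W = 0 yields q_W = 56.
Then q_B = (86 - 56)/2 = 15.
Price P = 101 - 71 = 30.
Bastion's profit: (30 - 15)·15 - 79 = 146.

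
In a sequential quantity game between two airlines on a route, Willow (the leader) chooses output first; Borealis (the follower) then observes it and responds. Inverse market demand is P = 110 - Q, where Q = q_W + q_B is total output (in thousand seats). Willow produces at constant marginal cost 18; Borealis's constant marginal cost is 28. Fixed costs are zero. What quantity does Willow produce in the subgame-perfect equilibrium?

51

Solve by backward induction. Given q_W, the follower Borealis maximises π_B = (110 - q_W - q_B)q_B - 28q_B.
Setting the follower's marginal profit to zero, 82 - q_W - 2q_B = 0, i.e. q_B = (82 - q_W)/2.
The leader anticipates this reaction. Substituting into P = 110 - Q gives P = 69 - (1/2)q_W, so π_W = (69 - (1/2)q_W)q_W - 18q_W.
The leader's first-order condition 51 - q_W = 0 yields q_W = 51.
Then q_B = (82 - 51)/2 = 31/2.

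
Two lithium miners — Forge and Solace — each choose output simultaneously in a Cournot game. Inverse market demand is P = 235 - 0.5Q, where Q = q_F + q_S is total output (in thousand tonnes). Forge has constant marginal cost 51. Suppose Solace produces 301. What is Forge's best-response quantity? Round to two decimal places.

33.50

With the rival's output fixed at 301, Forge's profit is π_F = (235 - (1/2)·301 - (1/2)q_F)q_F - (51q_F) = (169/2 - (1/2)q_F)q_F - (51q_F).
∂π_F/∂q_F = 67/2 - q_F = 0, so q_F = 67/2.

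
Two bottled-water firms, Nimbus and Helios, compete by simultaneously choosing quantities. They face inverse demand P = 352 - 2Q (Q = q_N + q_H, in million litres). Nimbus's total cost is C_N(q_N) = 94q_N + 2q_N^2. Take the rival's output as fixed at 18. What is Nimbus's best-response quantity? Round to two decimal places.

27.75

With the rival's output fixed at 18, Nimbus's profit is π_N = (352 - 2·18 - 2q_N)q_N - (94q_N + 2q_N²) = (316 - 2q_N)q_N - (94q_N + 2q_N²).
∂π_N/∂q_N = 222 - 8q_N = 0, so q_N = 111/4.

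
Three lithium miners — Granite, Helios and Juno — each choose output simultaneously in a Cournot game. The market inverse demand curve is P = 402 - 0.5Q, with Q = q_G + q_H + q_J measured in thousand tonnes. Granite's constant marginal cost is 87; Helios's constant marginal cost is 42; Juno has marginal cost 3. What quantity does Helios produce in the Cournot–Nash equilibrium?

Granite's profit: π_G = (402 - 0.5Q)q_G - (87q_G). Setting ∂π_G/∂q_G = 0: 315 - q_G - (1/2)(q_H + q_J) = 0.
Helios's profit: π_H = (402 - 0.5Q)q_H - (42q_H). Setting ∂π_H/∂q_H = 0: 360 - q_H - (1/2)(q_G + q_J) = 0.
Juno's first-order condition: 399 - q_J - (1/2)(q_G + q_H) = 0.
Summing all 3 equations gives 1074 − 2Q = 0, hence Q = 537.
Back-substituting: q_G = (315 − 537/2)/(1/2) = 93, q_H = (360 − 537/2)/(1/2) = 183, q_J = (399 − 537/2)/(1/2) = 261.

183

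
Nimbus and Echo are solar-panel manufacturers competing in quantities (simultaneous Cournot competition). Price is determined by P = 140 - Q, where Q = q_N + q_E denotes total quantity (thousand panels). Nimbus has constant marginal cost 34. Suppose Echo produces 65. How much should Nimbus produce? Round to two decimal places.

20.50

With the rival's output fixed at 65, Nimbus's profit is π_N = (140 - 65 - q_N)q_N - (34q_N) = (75 - q_N)q_N - (34q_N).
∂π_N/∂q_N = 41 - 2q_N = 0, so q_N = 41/2.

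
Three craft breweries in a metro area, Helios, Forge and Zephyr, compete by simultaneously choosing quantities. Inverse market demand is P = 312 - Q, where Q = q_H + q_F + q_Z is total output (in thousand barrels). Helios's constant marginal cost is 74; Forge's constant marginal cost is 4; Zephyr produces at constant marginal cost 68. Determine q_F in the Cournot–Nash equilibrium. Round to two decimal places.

110.50

Helios's profit: π_H = (312 - Q)q_H - (74q_H). Setting ∂π_H/∂q_H = 0: 238 - 2q_H - (q_F + q_Z) = 0.
Forge's profit: π_F = (312 - Q)q_F - (4q_F). Setting ∂π_F/∂q_F = 0: 308 - 2q_F - (q_H + q_Z) = 0.
Zephyr's profit: π_Z = (312 - Q)q_Z - (68q_Z). Setting ∂π_Z/∂q_Z = 0: 244 - 2q_Z - (q_H + q_F) = 0.
Summing all 3 equations gives 790 − 4Q = 0, hence Q = 395/2.
Back-substituting: q_H = (238 − 395/2) = 81/2, q_F = (308 − 395/2) = 221/2, q_Z = (244 − 395/2) = 93/2.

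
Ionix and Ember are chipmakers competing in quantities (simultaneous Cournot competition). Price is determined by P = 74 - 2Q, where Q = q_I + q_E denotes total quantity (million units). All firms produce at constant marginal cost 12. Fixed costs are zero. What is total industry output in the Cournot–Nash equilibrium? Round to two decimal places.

A representative firm's profit is π_i = q_i(74 - 2Q) - 12q_i.
Setting ∂π_i/∂q_i = 0 with rivals' quantities fixed: 62 - 4q_i - 2q_j = 0.
With identical firms every q_j equals q_i, so q_j = q_i and 62 = 6q_i, giving q_i = 31/3.
Total output Q = 31/3 + 31/3 = 62/3.

20.67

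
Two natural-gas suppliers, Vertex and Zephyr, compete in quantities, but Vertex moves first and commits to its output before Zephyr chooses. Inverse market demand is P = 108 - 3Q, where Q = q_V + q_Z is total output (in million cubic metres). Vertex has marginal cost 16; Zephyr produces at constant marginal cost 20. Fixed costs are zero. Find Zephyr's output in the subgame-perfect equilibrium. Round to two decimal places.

6.67

The follower Zephyr best-responds to any q_V: π_Z = (108 - 3Q)q_Z - 20q_Z.
Follower FOC: 88 - 3q_V - 6q_Z = 0, so q_Z(q_V) = (88 - 3q_V)/6.
The leader anticipates this reaction. Substituting into P = 108 - 3Q gives P = 64 - (3/2)q_V, so π_V = (64 - (3/2)q_V)q_V - 16q_V.
The leader's first-order condition 48 - 3q_V = 0 yields q_V = 16.
Then q_Z = (88 - 3·16)/6 = 20/3.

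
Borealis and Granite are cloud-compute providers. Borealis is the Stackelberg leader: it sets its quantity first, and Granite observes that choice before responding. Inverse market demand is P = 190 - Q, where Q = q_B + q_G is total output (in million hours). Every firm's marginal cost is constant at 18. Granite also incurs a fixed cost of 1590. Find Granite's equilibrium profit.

Solve by backward induction. Given q_B, the follower Granite maximises π_G = (190 - q_B - q_G)q_G - 18q_G.
∂π_G/∂q_G = 172 - q_B - 2q_G = 0 gives the reaction function q_G = (172 - q_B)/2.
The leader anticipates this reaction. Substituting into P = 190 - Q gives P = 104 - (1/2)q_B, so π_B = (104 - (1/2)q_B)q_B - 18q_B.
The leader's first-order condition 86 - q_B = 0 yields q_B = 86.
Then q_G = (172 - 86)/2 = 43.
Price P = 190 - 129 = 61.
Granite's profit: (61 - 18)·43 - 1590 = 259.

259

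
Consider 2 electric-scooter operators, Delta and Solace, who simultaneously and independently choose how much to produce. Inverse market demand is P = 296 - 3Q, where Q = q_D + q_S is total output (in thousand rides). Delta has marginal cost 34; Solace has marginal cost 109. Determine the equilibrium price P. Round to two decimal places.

146.33

Delta's profit: π_D = (296 - 3Q)q_D - (34q_D). Setting ∂π_D/∂q_D = 0: 262 - 6q_D - 3(q_S) = 0.
Solace's profit: π_S = (296 - 3Q)q_S - (109q_S). Setting ∂π_S/∂q_S = 0: 187 - 6q_S - 3(q_D) = 0.
So q_D = (262 - 3q_S)/6 and q_S = (187 - 3q_D)/6.
Substituting one into the other gives q_D = 337/9 and q_S = 112/9.
Total output Q = 449/9, so price P = 296 - 3·(449/9) = 439/3.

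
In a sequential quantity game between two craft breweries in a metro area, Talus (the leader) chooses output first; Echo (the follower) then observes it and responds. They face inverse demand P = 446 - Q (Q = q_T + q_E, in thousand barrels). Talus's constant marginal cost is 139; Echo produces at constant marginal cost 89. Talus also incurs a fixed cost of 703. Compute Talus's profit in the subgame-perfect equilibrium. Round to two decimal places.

Solve by backward induction. Given q_T, the follower Echo maximises π_E = (446 - q_T - q_E)q_E - 89q_E.
∂π_E/∂q_E = 357 - q_T - 2q_E = 0 gives the reaction function q_E = (357 - q_T)/2.
The leader anticipates this reaction. Substituting into P = 446 - Q gives P = 535/2 - (1/2)q_T, so π_T = (535/2 - (1/2)q_T)q_T - 139q_T.
Maximising: ∂π_T/∂q_T = 257/2 - q_T = 0, giving q_T = 257/2.
Then q_E = (357 - 257/2)/2 = 457/4.
Price P = 446 - 971/4 = 813/4.
Talus's profit: (813/4 - 139)·(257/2) - 703 = 7553.1250.

7553.13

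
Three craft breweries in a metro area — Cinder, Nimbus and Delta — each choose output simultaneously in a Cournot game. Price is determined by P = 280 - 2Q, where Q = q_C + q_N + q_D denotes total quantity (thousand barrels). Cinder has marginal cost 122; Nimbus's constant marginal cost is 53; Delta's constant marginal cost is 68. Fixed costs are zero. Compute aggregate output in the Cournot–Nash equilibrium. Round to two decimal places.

74.63

Cinder's profit: π_C = (280 - 2Q)q_C - (122q_C). Setting ∂π_C/∂q_C = 0: 158 - 4q_C - 2(q_N + q_D) = 0.
Nimbus's first-order condition: 227 - 4q_N - 2(q_C + q_D) = 0.
Delta's profit: π_D = (280 - 2Q)q_D - (68q_D). Setting ∂π_D/∂q_D = 0: 212 - 4q_D - 2(q_C + q_N) = 0.
Summing all 3 equations gives 597 − 8Q = 0, hence Q = 597/8.
Back-substituting: q_C = (158 − 597/4)/2 = 35/8, q_N = (227 − 597/4)/2 = 311/8, q_D = (212 − 597/4)/2 = 251/8.
Total output Q = 35/8 + 311/8 + 251/8 = 597/8.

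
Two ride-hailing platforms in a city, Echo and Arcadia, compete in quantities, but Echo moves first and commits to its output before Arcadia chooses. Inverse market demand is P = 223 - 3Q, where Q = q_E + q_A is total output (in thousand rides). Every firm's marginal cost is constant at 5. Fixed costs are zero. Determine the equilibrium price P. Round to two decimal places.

The follower Arcadia best-responds to any q_E: π_A = (223 - 3Q)q_A - 5q_A.
Follower FOC: 218 - 3q_E - 6q_A = 0, so q_A(q_E) = (218 - 3q_E)/6.
Echo substitutes q_A(q_E) into its own profit: π_E = q_E(223 - 3q_E - (218 - 3q_E)/2) - 5q_E = (114 - (3/2)q_E)q_E - 5q_E.
Maximising: ∂π_E/∂q_E = 109 - 3q_E = 0, giving q_E = 109/3.
Then q_A = (218 - 3·(109/3))/6 = 109/6.
Total output Q = 109/2, so price P = 223 - 3·(109/2) = 119/2.

59.50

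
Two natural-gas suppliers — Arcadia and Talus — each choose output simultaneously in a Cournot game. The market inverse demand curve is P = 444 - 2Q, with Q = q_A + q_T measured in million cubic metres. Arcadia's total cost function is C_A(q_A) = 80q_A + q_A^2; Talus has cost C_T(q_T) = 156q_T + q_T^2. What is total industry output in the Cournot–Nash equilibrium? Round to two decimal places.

81.50

Arcadia's profit: π_A = (444 - 2Q)q_A - (80q_A + q_A²). Setting ∂π_A/∂q_A = 0: 364 - 6q_A - 2(q_T) = 0.
Talus's profit: π_T = (444 - 2Q)q_T - (156q_T + q_T²). Setting ∂π_T/∂q_T = 0: 288 - 6q_T - 2(q_A) = 0.
Best responses: q_A = (364 - 2q_T)/6, q_T = (288 - 2q_A)/6.
Solving the pair: q_A = 201/4, q_T = 125/4.
Total output Q = 201/4 + 125/4 = 163/2.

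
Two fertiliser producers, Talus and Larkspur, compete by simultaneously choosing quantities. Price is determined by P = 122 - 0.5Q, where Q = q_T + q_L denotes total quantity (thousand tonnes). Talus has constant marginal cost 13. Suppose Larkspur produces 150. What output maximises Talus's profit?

With the rival's output fixed at 150, Talus's profit is π_T = (122 - (1/2)·150 - (1/2)q_T)q_T - (13q_T) = (47 - (1/2)q_T)q_T - (13q_T).
∂π_T/∂q_T = 34 - q_T = 0, so q_T = 34.

34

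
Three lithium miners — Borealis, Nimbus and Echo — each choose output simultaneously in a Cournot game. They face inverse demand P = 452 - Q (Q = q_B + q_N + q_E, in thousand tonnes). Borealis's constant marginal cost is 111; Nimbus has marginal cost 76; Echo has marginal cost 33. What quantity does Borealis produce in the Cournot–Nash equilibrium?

57

Borealis's profit: π_B = (452 - Q)q_B - (111q_B). Setting ∂π_B/∂q_B = 0: 341 - 2q_B - (q_N + q_E) = 0.
Nimbus's first-order condition: 376 - 2q_N - (q_B + q_E) = 0.
Echo's first-order condition: 419 - 2q_E - (q_B + q_N) = 0.
Summing all 3 equations gives 1136 − 4Q = 0, hence Q = 284.
Back-substituting: q_B = (341 − 284) = 57, q_N = (376 − 284) = 92, q_E = (419 − 284) = 135.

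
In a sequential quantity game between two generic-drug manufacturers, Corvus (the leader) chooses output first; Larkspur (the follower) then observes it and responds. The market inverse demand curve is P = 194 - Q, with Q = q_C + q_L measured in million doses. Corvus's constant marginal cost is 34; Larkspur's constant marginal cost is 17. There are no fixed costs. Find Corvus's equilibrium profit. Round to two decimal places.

2556.13

Solve by backward induction. Given q_C, the follower Larkspur maximises π_L = (194 - q_C - q_L)q_L - 17q_L.
Follower FOC: 177 - q_C - 2q_L = 0, so q_L(q_C) = (177 - q_C)/2.
Corvus substitutes q_L(q_C) into its own profit: π_C = q_C(194 - q_C - (177 - q_C)/2) - 34q_C = (211/2 - (1/2)q_C)q_C - 34q_C.
The leader's first-order condition 143/2 - q_C = 0 yields q_C = 143/2.
Then q_L = (177 - 143/2)/2 = 211/4.
Price P = 194 - 497/4 = 279/4.
Corvus's profit: (279/4 - 34)·(143/2) = 2556.1250.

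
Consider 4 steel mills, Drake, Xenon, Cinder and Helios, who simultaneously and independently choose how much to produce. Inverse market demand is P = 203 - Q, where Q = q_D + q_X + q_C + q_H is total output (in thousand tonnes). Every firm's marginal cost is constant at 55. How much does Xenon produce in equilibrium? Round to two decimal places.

Each firm earns π_i = (203 - Q)q_i - 55q_i.
Setting ∂π_i/∂q_i = 0 with rivals' quantities fixed: 148 - 2q_i - Σ_{j≠i} q_j = 0.
With identical firms every q_j equals q_i, so Σ_{j≠i} q_j = 3q_i and 148 = 5q_i, giving q_i = 148/5.

29.60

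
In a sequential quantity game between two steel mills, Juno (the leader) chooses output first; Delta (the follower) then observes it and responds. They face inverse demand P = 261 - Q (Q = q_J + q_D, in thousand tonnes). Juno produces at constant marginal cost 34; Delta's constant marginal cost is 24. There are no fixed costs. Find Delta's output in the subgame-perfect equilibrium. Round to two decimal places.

The follower Delta best-responds to any q_J: π_D = (261 - Q)q_D - 24q_D.
∂π_D/∂q_D = 237 - q_J - 2q_D = 0 gives the reaction function q_D = (237 - q_J)/2.
Juno substitutes q_D(q_J) into its own profit: π_J = q_J(261 - q_J - (237 - q_J)/2) - 34q_J = (285/2 - (1/2)q_J)q_J - 34q_J.
The leader's first-order condition 217/2 - q_J = 0 yields q_J = 217/2.
Then q_D = (237 - 217/2)/2 = 257/4.

64.25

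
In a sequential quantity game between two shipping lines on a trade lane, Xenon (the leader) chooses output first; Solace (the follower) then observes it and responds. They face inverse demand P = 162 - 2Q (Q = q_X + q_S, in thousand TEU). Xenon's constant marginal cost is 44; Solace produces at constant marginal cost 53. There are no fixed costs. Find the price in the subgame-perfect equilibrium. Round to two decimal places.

75.75

Solve by backward induction. Given q_X, the follower Solace maximises π_S = (162 - 2q_X - 2q_S)q_S - 53q_S.
Setting the follower's marginal profit to zero, 109 - 2q_X - 4q_S = 0, i.e. q_S = (109 - 2q_X)/4.
The leader anticipates this reaction. Substituting into P = 162 - 2Q gives P = 215/2 - q_X, so π_X = (215/2 - q_X)q_X - 44q_X.
The leader's first-order condition 127/2 - 2q_X = 0 yields q_X = 127/4.
Then q_S = (109 - 2·(127/4))/4 = 91/8.
Total output Q = 345/8, so price P = 162 - 2·(345/8) = 303/4.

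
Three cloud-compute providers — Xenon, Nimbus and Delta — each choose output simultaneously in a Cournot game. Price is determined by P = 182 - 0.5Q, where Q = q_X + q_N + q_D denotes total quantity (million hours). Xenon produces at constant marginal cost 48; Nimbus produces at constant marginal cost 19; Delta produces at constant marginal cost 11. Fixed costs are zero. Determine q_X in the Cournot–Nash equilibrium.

Xenon's profit: π_X = (182 - 0.5Q)q_X - (48q_X). Setting ∂π_X/∂q_X = 0: 134 - q_X - (1/2)(q_N + q_D) = 0.
Nimbus's profit: π_N = (182 - 0.5Q)q_N - (19q_N). Setting ∂π_N/∂q_N = 0: 163 - q_N - (1/2)(q_X + q_D) = 0.
Delta's first-order condition: 171 - q_D - (1/2)(q_X + q_N) = 0.
Adding the 3 conditions: 468 − Q − Q = 0, i.e. Q = 234.
Back-substituting: q_X = (134 − 117)/(1/2) = 34, q_N = (163 − 117)/(1/2) = 92, q_D = (171 − 117)/(1/2) = 108.

34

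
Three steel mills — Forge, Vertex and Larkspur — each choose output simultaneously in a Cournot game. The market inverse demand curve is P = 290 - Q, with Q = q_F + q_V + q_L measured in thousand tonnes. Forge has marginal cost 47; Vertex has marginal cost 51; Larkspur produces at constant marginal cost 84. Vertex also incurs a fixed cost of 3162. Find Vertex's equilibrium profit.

1327

Forge's profit: π_F = (290 - Q)q_F - (47q_F). Setting ∂π_F/∂q_F = 0: 243 - 2q_F - (q_V + q_L) = 0.
Vertex's profit: π_V = (290 - Q)q_V - (51q_V). Setting ∂π_V/∂q_V = 0: 239 - 2q_V - (q_F + q_L) = 0.
Larkspur's profit: π_L = (290 - Q)q_L - (84q_L). Setting ∂π_L/∂q_L = 0: 206 - 2q_L - (q_F + q_V) = 0.
Adding the 3 first-order conditions: 688 − 4Q = 0, so Q = 172.
Back-substituting: q_F = (243 − 172) = 71, q_V = (239 − 172) = 67, q_L = (206 − 172) = 34.
Price P = 290 - 172 = 118.
Vertex's profit: (118 - 51)·67 - 3162 = 1327.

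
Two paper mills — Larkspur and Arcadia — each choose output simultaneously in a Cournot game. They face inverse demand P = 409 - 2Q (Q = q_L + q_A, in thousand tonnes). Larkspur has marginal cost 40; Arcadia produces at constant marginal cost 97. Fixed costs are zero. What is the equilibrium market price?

Larkspur's profit: π_L = (409 - 2Q)q_L - (40q_L). Setting ∂π_L/∂q_L = 0: 369 - 4q_L - 2(q_A) = 0.
Arcadia's profit: π_A = (409 - 2Q)q_A - (97q_A). Setting ∂π_A/∂q_A = 0: 312 - 4q_A - 2(q_L) = 0.
Rearranging gives the reaction functions q_L = (369 - 2q_A)/4 and q_A = (312 - 2q_L)/4.
Solving the pair: q_L = 71, q_A = 85/2.
Total output Q = 227/2, so price P = 409 - 2·(227/2) = 182.

182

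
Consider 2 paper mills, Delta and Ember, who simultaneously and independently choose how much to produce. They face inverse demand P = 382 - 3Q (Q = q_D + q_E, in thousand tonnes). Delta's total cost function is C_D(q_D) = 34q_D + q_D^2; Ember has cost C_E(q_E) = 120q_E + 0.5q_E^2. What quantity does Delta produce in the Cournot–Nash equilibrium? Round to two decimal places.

35.11

Delta's profit: π_D = (382 - 3Q)q_D - (34q_D + q_D²). Setting ∂π_D/∂q_D = 0: 348 - 8q_D - 3(q_E) = 0.
Ember's profit: π_E = (382 - 3Q)q_E - (120q_E + (1/2)q_E²). Setting ∂π_E/∂q_E = 0: 262 - 7q_E - 3(q_D) = 0.
Rearranging gives the reaction functions q_D = (348 - 3q_E)/8 and q_E = (262 - 3q_D)/7.
Substituting one into the other gives q_D = 1650/47 and q_E = 1052/47.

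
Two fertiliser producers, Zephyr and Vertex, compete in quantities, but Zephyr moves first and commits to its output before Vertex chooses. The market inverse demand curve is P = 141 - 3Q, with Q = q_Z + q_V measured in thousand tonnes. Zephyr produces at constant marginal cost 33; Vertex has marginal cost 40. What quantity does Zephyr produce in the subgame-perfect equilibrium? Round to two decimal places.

The follower Vertex best-responds to any q_Z: π_V = (141 - 3Q)q_V - 40q_V.
∂π_V/∂q_V = 101 - 3q_Z - 6q_V = 0 gives the reaction function q_V = (101 - 3q_Z)/6.
The leader anticipates this reaction. Substituting into P = 141 - 3Q gives P = 181/2 - (3/2)q_Z, so π_Z = (181/2 - (3/2)q_Z)q_Z - 33q_Z.
Leader FOC: 115/2 - 3q_Z = 0, so q_Z = 115/6.
Then q_V = (101 - 3·(115/6))/6 = 29/4.

19.17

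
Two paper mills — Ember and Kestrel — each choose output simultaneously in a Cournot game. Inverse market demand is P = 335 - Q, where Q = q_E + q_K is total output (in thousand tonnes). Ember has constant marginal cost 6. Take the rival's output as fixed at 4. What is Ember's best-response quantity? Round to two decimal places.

162.50

With the rival's output fixed at 4, Ember's profit is π_E = (335 - 4 - q_E)q_E - (6q_E) = (331 - q_E)q_E - (6q_E).
∂π_E/∂q_E = 325 - 2q_E = 0, so q_E = 325/2.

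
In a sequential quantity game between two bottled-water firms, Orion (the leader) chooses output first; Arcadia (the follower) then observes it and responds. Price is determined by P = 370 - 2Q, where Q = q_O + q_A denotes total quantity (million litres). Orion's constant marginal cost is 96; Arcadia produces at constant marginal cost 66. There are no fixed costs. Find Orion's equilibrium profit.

3721

Solve by backward induction. Given q_O, the follower Arcadia maximises π_A = (370 - 2q_O - 2q_A)q_A - 66q_A.
Setting the follower's marginal profit to zero, 304 - 2q_O - 4q_A = 0, i.e. q_A = (304 - 2q_O)/4.
The leader anticipates this reaction. Substituting into P = 370 - 2Q gives P = 218 - q_O, so π_O = (218 - q_O)q_O - 96q_O.
Leader FOC: 122 - 2q_O = 0, so q_O = 61.
Then q_A = (304 - 2·61)/4 = 91/2.
Price P = 370 - 2·(213/2) = 157.
Orion's profit: (157 - 96)·61 = 3721.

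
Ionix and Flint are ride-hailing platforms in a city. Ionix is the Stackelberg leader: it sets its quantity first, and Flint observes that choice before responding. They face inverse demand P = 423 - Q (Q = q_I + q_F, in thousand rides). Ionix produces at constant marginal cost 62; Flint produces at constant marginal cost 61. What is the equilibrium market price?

152

Solve by backward induction. Given q_I, the follower Flint maximises π_F = (423 - q_I - q_F)q_F - 61q_F.
Setting the follower's marginal profit to zero, 362 - q_I - 2q_F = 0, i.e. q_F = (362 - q_I)/2.
The leader anticipates this reaction. Substituting into P = 423 - Q gives P = 242 - (1/2)q_I, so π_I = (242 - (1/2)q_I)q_I - 62q_I.
The leader's first-order condition 180 - q_I = 0 yields q_I = 180.
Then q_F = (362 - 180)/2 = 91.
Total output Q = 271, so price P = 423 - 271 = 152.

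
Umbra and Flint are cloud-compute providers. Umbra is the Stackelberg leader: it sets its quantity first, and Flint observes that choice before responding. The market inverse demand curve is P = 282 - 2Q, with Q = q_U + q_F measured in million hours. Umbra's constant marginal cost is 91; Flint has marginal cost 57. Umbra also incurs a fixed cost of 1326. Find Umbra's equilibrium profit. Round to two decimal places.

214.56

Solve by backward induction. Given q_U, the follower Flint maximises π_F = (282 - 2q_U - 2q_F)q_F - 57q_F.
∂π_F/∂q_F = 225 - 2q_U - 4q_F = 0 gives the reaction function q_F = (225 - 2q_U)/4.
The leader anticipates this reaction. Substituting into P = 282 - 2Q gives P = 339/2 - q_U, so π_U = (339/2 - q_U)q_U - 91q_U.
The leader's first-order condition 157/2 - 2q_U = 0 yields q_U = 157/4.
Then q_F = (225 - 2·(157/4))/4 = 293/8.
Price P = 282 - 2·(607/8) = 521/4.
Umbra's profit: (521/4 - 91)·(157/4) - 1326 = 214.5625.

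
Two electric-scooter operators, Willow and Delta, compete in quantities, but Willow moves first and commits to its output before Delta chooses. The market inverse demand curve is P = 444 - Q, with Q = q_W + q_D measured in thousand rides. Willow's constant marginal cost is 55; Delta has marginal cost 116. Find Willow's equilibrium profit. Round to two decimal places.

25312.50

Solve by backward induction. Given q_W, the follower Delta maximises π_D = (444 - q_W - q_D)q_D - 116q_D.
Setting the follower's marginal profit to zero, 328 - q_W - 2q_D = 0, i.e. q_D = (328 - q_W)/2.
The leader anticipates this reaction. Substituting into P = 444 - Q gives P = 280 - (1/2)q_W, so π_W = (280 - (1/2)q_W)q_W - 55q_W.
Leader FOC: 225 - q_W = 0, so q_W = 225.
Then q_D = (328 - 225)/2 = 103/2.
Price P = 444 - 553/2 = 335/2.
Willow's profit: (335/2 - 55)·225 = 25312.5000.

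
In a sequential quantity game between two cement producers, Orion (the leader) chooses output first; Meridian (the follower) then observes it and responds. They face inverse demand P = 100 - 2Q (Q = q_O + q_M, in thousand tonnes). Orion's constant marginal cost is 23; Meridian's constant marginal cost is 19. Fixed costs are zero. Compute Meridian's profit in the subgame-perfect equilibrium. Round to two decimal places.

247.53

The follower Meridian best-responds to any q_O: π_M = (100 - 2Q)q_M - 19q_M.
Follower FOC: 81 - 2q_O - 4q_M = 0, so q_M(q_O) = (81 - 2q_O)/4.
The leader anticipates this reaction. Substituting into P = 100 - 2Q gives P = 119/2 - q_O, so π_O = (119/2 - q_O)q_O - 23q_O.
Maximising: ∂π_O/∂q_O = 73/2 - 2q_O = 0, giving q_O = 73/4.
Then q_M = (81 - 2·(73/4))/4 = 89/8.
Price P = 100 - 2·(235/8) = 165/4.
Meridian's profit: (165/4 - 19)·(89/8) = 247.5313.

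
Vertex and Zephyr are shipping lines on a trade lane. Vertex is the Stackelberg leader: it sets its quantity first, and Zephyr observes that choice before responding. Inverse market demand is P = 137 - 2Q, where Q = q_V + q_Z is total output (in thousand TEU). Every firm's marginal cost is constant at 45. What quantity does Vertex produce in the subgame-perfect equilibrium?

23

Solve by backward induction. Given q_V, the follower Zephyr maximises π_Z = (137 - 2q_V - 2q_Z)q_Z - 45q_Z.
Setting the follower's marginal profit to zero, 92 - 2q_V - 4q_Z = 0, i.e. q_Z = (92 - 2q_V)/4.
The leader anticipates this reaction. Substituting into P = 137 - 2Q gives P = 91 - q_V, so π_V = (91 - q_V)q_V - 45q_V.
Maximising: ∂π_V/∂q_V = 46 - 2q_V = 0, giving q_V = 23.
Then q_Z = (92 - 2·23)/4 = 23/2.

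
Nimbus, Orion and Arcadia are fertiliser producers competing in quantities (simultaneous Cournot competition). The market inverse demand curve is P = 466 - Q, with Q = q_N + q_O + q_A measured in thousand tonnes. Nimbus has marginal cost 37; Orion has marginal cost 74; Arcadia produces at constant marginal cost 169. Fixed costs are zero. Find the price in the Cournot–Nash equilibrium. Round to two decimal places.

186.50

Nimbus's profit: π_N = (466 - Q)q_N - (37q_N). Setting ∂π_N/∂q_N = 0: 429 - 2q_N - (q_O + q_A) = 0.
Orion's profit: π_O = (466 - Q)q_O - (74q_O). Setting ∂π_O/∂q_O = 0: 392 - 2q_O - (q_N + q_A) = 0.
Arcadia's first-order condition: 297 - 2q_A - (q_N + q_O) = 0.
Summing all 3 equations gives 1118 − 4Q = 0, hence Q = 559/2.
Back-substituting: q_N = (429 − 559/2) = 299/2, q_O = (392 − 559/2) = 225/2, q_A = (297 − 559/2) = 35/2.
Total output Q = 559/2, so price P = 466 - 559/2 = 373/2.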